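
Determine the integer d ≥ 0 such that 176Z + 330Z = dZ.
In the PID Z, (a, b) is generated by gcd(a, b). Compute gcd(330, 176) with the extended Euclidean algorithm, tracking rows (r, s, t) with s·330 + t·176 = r:
  row A: (330, 1, 0)   [1·330 + 0·176 = 330]
  row B: (176, 0, 1)   [0·330 + 1·176 = 176]
  330 = 1·176 + 154   → row C = row A − 1·row B = (154, 1, −1)   [check: 1·330 − 1·176 = 154]
  176 = 1·154 + 22   → row D = row B − 1·row C = (22, −1, 2)   [check: −1·330 + 2·176 = 22]
  154 = 7·22 + 0   → remainder 0, stop. gcd = 22 (last nonzero row D).
So gcd(176, 330) = 22, with Bézout identity −1·330 + 2·176 = 22. Containment (⊇): the Bézout identity exhibits 22 as an element of (176, 330), giving (22) ⊆ (176, 330). Containment (⊆): since 22 | 176 and 22 | 330 (176 = 22·8, 330 = 22·15), every Z-linear combination of 176 and 330 is divisible by 22, so (176, 330) ⊆ (22). Therefore (176, 330) = (22), d = 22.

Final answer: (176, 330) = (22); d = 22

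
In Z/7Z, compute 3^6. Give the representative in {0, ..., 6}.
Use repeated squaring. Binary(6) = 110. Walk through the bits of the exponent 6 left-to-right: at each bit after the leading one, square the running value, then multiply by 3 if the bit is 1 (always reducing mod 7):
  bit 1 = 1 (leading): start with 3.
  bit 2 = 1: square 3^2 = 9 ≡ 2; bit is 1, so multiply 2·3 = 6 (mod 7).
  bit 3 = 0: square 6^2 = 36 ≡ 1 (mod 7).
Final value: 3^6 ≡ 1 (mod 7).

Final answer: 1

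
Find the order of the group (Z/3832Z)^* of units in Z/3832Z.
(Z/3832Z)^* consists of the classes a with gcd(a, 3832) = 1, so its order is φ(3832). φ is multiplicative, with φ(p^e) = p^e − p^(e−1). Factorise 3832 = 2^3 · 479. Then
  φ(3832) = (2^3 − 2^2) · (479 − 1) = 4 · 478 = 1912.
Thus |(Z/3832Z)^*| = 1912.

Final answer: |(Z/3832Z)^*| = 1912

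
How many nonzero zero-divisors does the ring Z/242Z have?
In Z/242Z each nonzero element is either a unit (gcd with 242 is 1) or a zero-divisor (gcd > 1). The number of units is φ(242): factorise 242 = 2 · 11^2, so φ(242) = (2 − 1) · (11^2 − 11^1) = 1 · 110 = 110. The nonzero elements number 242 − 1 = 241. Hence the nonzero zero-divisors number 241 − 110 = 131.

Final answer: Z/242Z has 131 nonzero zero-divisors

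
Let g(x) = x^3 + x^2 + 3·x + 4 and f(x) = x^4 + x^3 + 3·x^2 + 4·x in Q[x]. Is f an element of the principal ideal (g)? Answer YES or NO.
YES

In Q[x] the ideal (g) consists of all multiples of g, so f ∈ (g) iff g | f, i.e. iff the remainder of f on division by g is 0. Divide f by g (g is monic, so eliminate the leading term of the running remainder at each step):
  leading term x^4: subtract (x)·g(x) = x^4 + x^3 + 3·x^2 + 4·x, leaving 0
The remainder is 0, so f(x) = g(x) · h(x) with h(x) = x. Hence g | f, i.e. f ∈ (g).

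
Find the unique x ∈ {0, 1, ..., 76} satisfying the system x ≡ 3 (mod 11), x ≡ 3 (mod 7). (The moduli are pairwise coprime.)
x ≡ 3 (mod 77); the representative in [0, 77) is 3

The moduli 11, 7 are pairwise coprime, so by the CRT there is a unique solution mod 11·7 = 77.
Solve by successive substitution. Start with x ≡ 3 (mod 11).
  Combine with x ≡ 3 (mod 7): write x = 3 + 11·t and require 3 + 11·t ≡ 3 (mod 7), i.e. 11·t ≡ 3 − 3 ≡ 0 (mod 7). Since 11^(−1) ≡ 2 (mod 7) (11 ≡ 4 (mod 7)), t ≡ 2·0 ≡ 0 (mod 7). So x ≡ 3 + 11·0 = 3 (mod 77).
Unique solution in [0, 77): x = 3.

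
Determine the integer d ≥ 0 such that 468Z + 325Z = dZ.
(468, 325) = (13); d = 13

In the PID Z, (a, b) is generated by gcd(a, b). Compute gcd(468, 325) with the extended Euclidean algorithm, tracking rows (r, s, t) with s·468 + t·325 = r:
  row A: (468, 1, 0)   [1·468 + 0·325 = 468]
  row B: (325, 0, 1)   [0·468 + 1·325 = 325]
  468 = 1·325 + 143   → row C = row A − 1·row B = (143, 1, −1)   [check: 1·468 − 1·325 = 143]
  325 = 2·143 + 39   → row D = row B − 2·row C = (39, −2, 3)   [check: −2·468 + 3·325 = 39]
  143 = 3·39 + 26   → row E = row C − 3·row D = (26, 7, −10)   [check: 7·468 − 10·325 = 26]
  39 = 1·26 + 13   → row F = row D − 1·row E = (13, −9, 13)   [check: −9·468 + 13·325 = 13]
  26 = 2·13 + 0   → remainder 0, stop. gcd = 13 (last nonzero row F).
So gcd(468, 325) = 13, with Bézout identity −9·468 + 13·325 = 13. Containment (⊇): the Bézout identity exhibits 13 as an element of (468, 325), giving (13) ⊆ (468, 325). Containment (⊆): since 13 | 468 and 13 | 325 (468 = 13·36, 325 = 13·25), every Z-linear combination of 468 and 325 is divisible by 13, so (468, 325) ⊆ (13). Therefore (468, 325) = (13), d = 13.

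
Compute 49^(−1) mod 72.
Apply the extended Euclidean algorithm to (72, 49), tracking rows (r, s, t) with s·72 + t·49 = r. Each division r_prev = q·r_cur + r_new produces the new row as (previous row) − q·(current row):
  row A: (72, 1, 0)   [1·72 + 0·49 = 72]
  row B: (49, 0, 1)   [0·72 + 1·49 = 49]
  72 = 1·49 + 23   → row C = row A − 1·row B = (23, 1, −1)   [check: 1·72 − 1·49 = 23]
  49 = 2·23 + 3   → row D = row B − 2·row C = (3, −2, 3)   [check: −2·72 + 3·49 = 3]
  23 = 7·3 + 2   → row E = row C − 7·row D = (2, 15, −22)   [check: 15·72 − 22·49 = 2]
  3 = 1·2 + 1   → row F = row D − 1·row E = (1, −17, 25)   [check: −17·72 + 25·49 = 1]
  2 = 2·1 + 0   → remainder 0, stop. gcd = 1 (last nonzero row F).
The gcd is 1, so 49 is invertible mod 72. The last nonzero row gives −17·72 + 25·49 = 1, so t = 25. So 49^(−1) ≡ 25 (mod 72). Verify: 49 · 25 = 1225 ≡ 1 (mod 72). ✓

Final answer: 49^(−1) ≡ 25 (mod 72)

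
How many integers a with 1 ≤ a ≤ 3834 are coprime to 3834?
1260

The number of a ∈ {1, ..., 3834} with gcd(a, 3834) = 1 is by definition Euler's totient φ(3834). φ is multiplicative, with φ(p^e) = p^e − p^(e−1). Factorise 3834 = 2 · 3^3 · 71. Then
  φ(3834) = (2 − 1) · (3^3 − 3^2) · (71 − 1) = 1 · 18 · 70 = 1260.
So there are 1260 such integers.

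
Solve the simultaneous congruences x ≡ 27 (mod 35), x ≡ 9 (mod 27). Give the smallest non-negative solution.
x ≡ 657 (mod 945); the representative in [0, 945) is 657

The moduli 35, 27 are pairwise coprime, so by the CRT there is a unique solution mod 35·27 = 945.
Solve by successive substitution. Start with x ≡ 27 (mod 35).
  Combine with x ≡ 9 (mod 27): write x = 27 + 35·t and require 27 + 35·t ≡ 9 (mod 27), i.e. 35·t ≡ 9 − 27 ≡ 9 (mod 27). Since 35^(−1) ≡ 17 (mod 27) (35 ≡ 8 (mod 27)), t ≡ 17·9 ≡ 18 (mod 27). So x ≡ 27 + 35·18 = 657 (mod 945).
Unique solution in [0, 945): x = 657.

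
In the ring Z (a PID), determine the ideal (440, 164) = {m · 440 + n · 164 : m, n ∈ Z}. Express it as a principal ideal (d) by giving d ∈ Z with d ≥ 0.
(440, 164) = (4); d = 4

In the PID Z, (a, b) is generated by gcd(a, b). Compute gcd(440, 164) with the extended Euclidean algorithm, tracking rows (r, s, t) with s·440 + t·164 = r:
  row A: (440, 1, 0)   [1·440 + 0·164 = 440]
  row B: (164, 0, 1)   [0·440 + 1·164 = 164]
  440 = 2·164 + 112   → row C = row A − 2·row B = (112, 1, −2)   [check: 1·440 − 2·164 = 112]
  164 = 1·112 + 52   → row D = row B − 1·row C = (52, −1, 3)   [check: −1·440 + 3·164 = 52]
  112 = 2·52 + 8   → row E = row C − 2·row D = (8, 3, −8)   [check: 3·440 − 8·164 = 8]
  52 = 6·8 + 4   → row F = row D − 6·row E = (4, −19, 51)   [check: −19·440 + 51·164 = 4]
  8 = 2·4 + 0   → remainder 0, stop. gcd = 4 (last nonzero row F).
So gcd(440, 164) = 4, with Bézout identity −19·440 + 51·164 = 4. Containment (⊇): the Bézout identity exhibits 4 as an element of (440, 164), giving (4) ⊆ (440, 164). Containment (⊆): since 4 | 440 and 4 | 164 (440 = 4·110, 164 = 4·41), every Z-linear combination of 440 and 164 is divisible by 4, so (440, 164) ⊆ (4). Therefore (440, 164) = (4), d = 4.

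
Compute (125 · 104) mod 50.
Reduce the factors first: 125 ≡ 25, 104 ≡ 4 (mod 50), so 125 · 104 ≡ 25 · 4 (mod 50). 25 · 4 = 100. Dividing by 50: 100 = 2·50 + 0. So (125 · 104) mod 50 = 0.

Final answer: 0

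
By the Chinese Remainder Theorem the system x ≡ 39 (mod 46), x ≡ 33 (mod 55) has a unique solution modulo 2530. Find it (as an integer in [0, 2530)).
x ≡ 913 (mod 2530); the representative in [0, 2530) is 913

The moduli 46, 55 are pairwise coprime, so by the CRT there is a unique solution mod 46·55 = 2530.
Solve by successive substitution. Start with x ≡ 39 (mod 46).
  Combine with x ≡ 33 (mod 55): write x = 39 + 46·t and require 39 + 46·t ≡ 33 (mod 55), i.e. 46·t ≡ 33 − 39 ≡ 49 (mod 55). Since 46^(−1) ≡ 6 (mod 55), t ≡ 6·49 ≡ 19 (mod 55). So x ≡ 39 + 46·19 = 913 (mod 2530).
Unique solution in [0, 2530): x = 913.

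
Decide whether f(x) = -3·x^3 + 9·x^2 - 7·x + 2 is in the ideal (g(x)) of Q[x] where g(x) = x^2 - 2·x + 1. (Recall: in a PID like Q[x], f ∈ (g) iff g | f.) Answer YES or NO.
In Q[x] the ideal (g) consists of all multiples of g, so f ∈ (g) iff g | f, i.e. iff the remainder of f on division by g is 0. Divide f by g (g is monic, so eliminate the leading term of the running remainder at each step):
  leading term -3·x^3: subtract (-3·x)·g(x) = -3·x^3 + 6·x^2 - 3·x, leaving 3·x^2 - 4·x + 2
  leading term 3·x^2: subtract (3)·g(x) = 3·x^2 - 6·x + 3, leaving 2·x - 1
The remainder r(x) = 2·x - 1 ≠ 0 (and deg r < deg g), so g ∤ f, i.e. f ∉ (g).

Final answer: NO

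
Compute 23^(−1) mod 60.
Apply the extended Euclidean algorithm to (60, 23), tracking rows (r, s, t) with s·60 + t·23 = r. Each division r_prev = q·r_cur + r_new produces the new row as (previous row) − q·(current row):
  row A: (60, 1, 0)   [1·60 + 0·23 = 60]
  row B: (23, 0, 1)   [0·60 + 1·23 = 23]
  60 = 2·23 + 14   → row C = row A − 2·row B = (14, 1, −2)   [check: 1·60 − 2·23 = 14]
  23 = 1·14 + 9   → row D = row B − 1·row C = (9, −1, 3)   [check: −1·60 + 3·23 = 9]
  14 = 1·9 + 5   → row E = row C − 1·row D = (5, 2, −5)   [check: 2·60 − 5·23 = 5]
  9 = 1·5 + 4   → row F = row D − 1·row E = (4, −3, 8)   [check: −3·60 + 8·23 = 4]
  5 = 1·4 + 1   → row G = row E − 1·row F = (1, 5, −13)   [check: 5·60 − 13·23 = 1]
  4 = 4·1 + 0   → remainder 0, stop. gcd = 1 (last nonzero row G).
The gcd is 1, so 23 is invertible mod 60. The last nonzero row gives 5·60 − 13·23 = 1, so t = −13. So 23^(−1) ≡ −13 ≡ 47 (mod 60). Verify: 23 · 47 = 1081 ≡ 1 (mod 60). ✓

Final answer: 23^(−1) ≡ 47 (mod 60)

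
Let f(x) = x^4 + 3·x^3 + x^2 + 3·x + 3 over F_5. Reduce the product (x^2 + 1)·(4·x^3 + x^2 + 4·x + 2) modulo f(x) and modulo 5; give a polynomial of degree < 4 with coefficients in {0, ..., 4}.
Multiply as integer polynomials: a · b = 4·x^5 + x^4 + 8·x^3 + 3·x^2 + 4·x + 2. Reducing coefficients mod 5: a · b ≡ 4·x^5 + x^4 + 3·x^3 + 3·x^2 + 4·x + 2. Now divide by f(x) = x^4 + 3·x^3 + x^2 + 3·x + 3 in F_5[x], eliminating the leading term at each step:
  leading term 4·x^5: subtract (4·x)·f(x) = 4·x^5 + 2·x^4 + 4·x^3 + 2·x^2 + 2·x, leaving 4·x^4 + 4·x^3 + x^2 + 2·x + 2 (coefficients mod 5)
  leading term 4·x^4: subtract (4)·f(x) = 4·x^4 + 2·x^3 + 4·x^2 + 2·x + 2, leaving 2·x^3 + 2·x^2 (coefficients mod 5)
The degree is now < 4, so this is the remainder. Hence a · b ≡ 2·x^3 + 2·x^2 in F_5[x]/(f).

Final answer: a · b ≡ 2·x^3 + 2·x^2 (mod f(x))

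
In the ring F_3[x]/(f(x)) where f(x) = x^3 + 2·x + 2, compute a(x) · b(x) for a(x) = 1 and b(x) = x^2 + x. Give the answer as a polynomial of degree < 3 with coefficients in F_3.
a · b ≡ x^2 + x (mod f(x))

Multiply as integer polynomials: a · b = x^2 + x. Reducing coefficients mod 3: a · b ≡ x^2 + x. This already has degree < 3, so no reduction by f is needed. Hence a · b ≡ x^2 + x in F_3[x]/(f).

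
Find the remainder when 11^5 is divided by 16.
11

Use repeated squaring. Binary(5) = 101. Walk through the bits of the exponent 5 left-to-right: at each bit after the leading one, square the running value, then multiply by 11 if the bit is 1 (always reducing mod 16):
  bit 1 = 1 (leading): start with 11.
  bit 2 = 0: square 11^2 = 121 ≡ 9 (mod 16).
  bit 3 = 1: square 9^2 = 81 ≡ 1; bit is 1, so multiply 1·11 = 11 (mod 16).
Final value: 11^5 ≡ 11 (mod 16).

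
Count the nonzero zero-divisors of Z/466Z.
In Z/466Z each nonzero element is either a unit (gcd with 466 is 1) or a zero-divisor (gcd > 1). The number of units is φ(466): factorise 466 = 2 · 233, so φ(466) = (2 − 1) · (233 − 1) = 1 · 232 = 232. The nonzero elements number 466 − 1 = 465. Hence the nonzero zero-divisors number 465 − 232 = 233.

Final answer: Z/466Z has 233 nonzero zero-divisors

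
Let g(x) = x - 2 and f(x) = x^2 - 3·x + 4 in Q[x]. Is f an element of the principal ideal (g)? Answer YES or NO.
NO

In Q[x] the ideal (g) consists of all multiples of g, so f ∈ (g) iff g | f, i.e. iff the remainder of f on division by g is 0. Divide f by g (g is monic, so eliminate the leading term of the running remainder at each step):
  leading term x^2: subtract (x)·g(x) = x^2 - 2·x, leaving 4 - x
  leading term -x: subtract (-1)·g(x) = 2 - x, leaving 2
The remainder r(x) = 2 ≠ 0 (and deg r < deg g), so g ∤ f, i.e. f ∉ (g).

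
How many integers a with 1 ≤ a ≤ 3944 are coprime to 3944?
1792

The number of a ∈ {1, ..., 3944} with gcd(a, 3944) = 1 is by definition Euler's totient φ(3944). φ is multiplicative, with φ(p^e) = p^e − p^(e−1). Factorise 3944 = 2^3 · 17 · 29. Then
  φ(3944) = (2^3 − 2^2) · (17 − 1) · (29 − 1) = 4 · 16 · 28 = 1792.
So there are 1792 such integers.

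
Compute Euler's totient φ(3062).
φ is multiplicative, with φ(p^e) = p^e − p^(e−1). Factorise 3062 = 2 · 1531. Then
  φ(3062) = (2 − 1) · (1531 − 1) = 1 · 1530 = 1530.

Final answer: φ(3062) = 1530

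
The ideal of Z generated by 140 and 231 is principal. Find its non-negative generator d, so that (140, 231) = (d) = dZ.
(140, 231) = (7); d = 7

In the PID Z, (a, b) is generated by gcd(a, b). Compute gcd(231, 140) with the extended Euclidean algorithm, tracking rows (r, s, t) with s·231 + t·140 = r:
  row A: (231, 1, 0)   [1·231 + 0·140 = 231]
  row B: (140, 0, 1)   [0·231 + 1·140 = 140]
  231 = 1·140 + 91   → row C = row A − 1·row B = (91, 1, −1)   [check: 1·231 − 1·140 = 91]
  140 = 1·91 + 49   → row D = row B − 1·row C = (49, −1, 2)   [check: −1·231 + 2·140 = 49]
  91 = 1·49 + 42   → row E = row C − 1·row D = (42, 2, −3)   [check: 2·231 − 3·140 = 42]
  49 = 1·42 + 7   → row F = row D − 1·row E = (7, −3, 5)   [check: −3·231 + 5·140 = 7]
  42 = 6·7 + 0   → remainder 0, stop. gcd = 7 (last nonzero row F).
So gcd(140, 231) = 7, with Bézout identity −3·231 + 5·140 = 7. Containment (⊇): the Bézout identity exhibits 7 as an element of (140, 231), giving (7) ⊆ (140, 231). Containment (⊆): since 7 | 140 and 7 | 231 (140 = 7·20, 231 = 7·33), every Z-linear combination of 140 and 231 is divisible by 7, so (140, 231) ⊆ (7). Therefore (140, 231) = (7), d = 7.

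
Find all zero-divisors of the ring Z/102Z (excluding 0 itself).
nonzero zero-divisors of Z/102Z = {2, 3, 4, 6, 8, 9, 10, 12, 14, 15, 16, 17, 18, 20, 21, 22, 24, 26, 27, 28, 30, 32, 33, 34, 36, 38, 39, 40, 42, 44, 45, 46, 48, 50, 51, 52, 54, 56, 57, 58, 60, 62, 63, 64, 66, 68, 69, 70, 72, 74, 75, 76, 78, 80, 81, 82, 84, 85, 86, 87, 88, 90, 92, 93, 94, 96, 98, 99, 100}

An element a ∈ Z/102Z (with a ≠ 0) is a zero-divisor iff gcd(a, 102) > 1 (because a is a unit precisely when gcd(a, n) = 1, and in Z/nZ every nonzero, non-unit element is a zero-divisor). Scan a = 1, ..., 101 and keep those with gcd(a, 102) > 1:
  gcd(2, 102) = 2, gcd(3, 102) = 3, gcd(4, 102) = 2, gcd(6, 102) = 6, gcd(8, 102) = 2, gcd(9, 102) = 3, gcd(10, 102) = 2, gcd(12, 102) = 6, gcd(14, 102) = 2, gcd(15, 102) = 3, gcd(16, 102) = 2, gcd(17, 102) = 17, gcd(18, 102) = 6, gcd(20, 102) = 2, gcd(21, 102) = 3, gcd(22, 102) = 2, gcd(24, 102) = 6, gcd(26, 102) = 2, gcd(27, 102) = 3, gcd(28, 102) = 2, gcd(30, 102) = 6, gcd(32, 102) = 2, gcd(33, 102) = 3, gcd(34, 102) = 34, gcd(36, 102) = 6, gcd(38, 102) = 2, gcd(39, 102) = 3, gcd(40, 102) = 2, gcd(42, 102) = 6, gcd(44, 102) = 2, gcd(45, 102) = 3, gcd(46, 102) = 2, gcd(48, 102) = 6, gcd(50, 102) = 2, gcd(51, 102) = 51, gcd(52, 102) = 2, gcd(54, 102) = 6, gcd(56, 102) = 2, gcd(57, 102) = 3, gcd(58, 102) = 2, gcd(60, 102) = 6, gcd(62, 102) = 2, gcd(63, 102) = 3, gcd(64, 102) = 2, gcd(66, 102) = 6, gcd(68, 102) = 34, gcd(69, 102) = 3, gcd(70, 102) = 2, gcd(72, 102) = 6, gcd(74, 102) = 2, gcd(75, 102) = 3, gcd(76, 102) = 2, gcd(78, 102) = 6, gcd(80, 102) = 2, gcd(81, 102) = 3, gcd(82, 102) = 2, gcd(84, 102) = 6, gcd(85, 102) = 17, gcd(86, 102) = 2, gcd(87, 102) = 3, gcd(88, 102) = 2, gcd(90, 102) = 6, gcd(92, 102) = 2, gcd(93, 102) = 3, gcd(94, 102) = 2, gcd(96, 102) = 6, gcd(98, 102) = 2, gcd(99, 102) = 3, gcd(100, 102) = 2.
All other a ∈ {1, ..., 101} have gcd(a, 102) = 1 and are units. So the nonzero zero-divisors are exactly the 69 values of a appearing in this scan.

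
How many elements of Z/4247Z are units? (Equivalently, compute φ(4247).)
An element a ∈ Z/4247Z is a unit iff gcd(a, 4247) = 1, so the number of units is φ(4247). φ is multiplicative, with φ(p^e) = p^e − p^(e−1). Factorise 4247 = 31 · 137. Then
  φ(4247) = (31 − 1) · (137 − 1) = 30 · 136 = 4080.

Final answer: Z/4247Z has φ(4247) = 4080 units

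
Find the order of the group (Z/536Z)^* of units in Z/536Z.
(Z/536Z)^* consists of the classes a with gcd(a, 536) = 1, so its order is φ(536). φ is multiplicative, with φ(p^e) = p^e − p^(e−1). Factorise 536 = 2^3 · 67. Then
  φ(536) = (2^3 − 2^2) · (67 − 1) = 4 · 66 = 264.
Thus |(Z/536Z)^*| = 264.

Final answer: |(Z/536Z)^*| = 264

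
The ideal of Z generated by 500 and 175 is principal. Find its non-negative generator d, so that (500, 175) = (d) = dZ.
(500, 175) = (25); d = 25

In the PID Z, (a, b) is generated by gcd(a, b). Compute gcd(500, 175) with the extended Euclidean algorithm, tracking rows (r, s, t) with s·500 + t·175 = r:
  row A: (500, 1, 0)   [1·500 + 0·175 = 500]
  row B: (175, 0, 1)   [0·500 + 1·175 = 175]
  500 = 2·175 + 150   → row C = row A − 2·row B = (150, 1, −2)   [check: 1·500 − 2·175 = 150]
  175 = 1·150 + 25   → row D = row B − 1·row C = (25, −1, 3)   [check: −1·500 + 3·175 = 25]
  150 = 6·25 + 0   → remainder 0, stop. gcd = 25 (last nonzero row D).
So gcd(500, 175) = 25, with Bézout identity −1·500 + 3·175 = 25. Containment (⊇): the Bézout identity exhibits 25 as an element of (500, 175), giving (25) ⊆ (500, 175). Containment (⊆): since 25 | 500 and 25 | 175 (500 = 25·20, 175 = 25·7), every Z-linear combination of 500 and 175 is divisible by 25, so (500, 175) ⊆ (25). Therefore (500, 175) = (25), d = 25.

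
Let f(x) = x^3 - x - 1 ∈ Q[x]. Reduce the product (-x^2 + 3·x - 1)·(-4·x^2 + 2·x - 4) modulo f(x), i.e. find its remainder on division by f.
First multiply in Q[x] without reducing: a · b = 4·x^4 - 14·x^3 + 14·x^2 - 14·x + 4. Now divide by f(x) = x^3 - x - 1, eliminating the leading term at each step:
  leading term 4·x^4: subtract (4·x)·f(x) = 4·x^4 - 4·x^2 - 4·x, leaving -14·x^3 + 18·x^2 - 10·x + 4
  leading term -14·x^3: subtract (-14)·f(x) = -14·x^3 + 14·x + 14, leaving 18·x^2 - 24·x - 10
The degree is now < 3, so this is the remainder. Hence a · b ≡ 18·x^2 - 24·x - 10 in Q[x]/(f).

Final answer: a · b ≡ 18·x^2 - 24·x - 10 (mod f(x))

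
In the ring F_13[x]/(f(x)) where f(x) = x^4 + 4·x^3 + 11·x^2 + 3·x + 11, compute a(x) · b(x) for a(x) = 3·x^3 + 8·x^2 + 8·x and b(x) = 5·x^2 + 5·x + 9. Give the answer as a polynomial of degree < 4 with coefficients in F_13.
Multiply as integer polynomials: a · b = 15·x^5 + 55·x^4 + 107·x^3 + 112·x^2 + 72·x. Reducing coefficients mod 13: a · b ≡ 2·x^5 + 3·x^4 + 3·x^3 + 8·x^2 + 7·x. Now divide by f(x) = x^4 + 4·x^3 + 11·x^2 + 3·x + 11 in F_13[x], eliminating the leading term at each step:
  leading term 2·x^5: subtract (2·x)·f(x) = 2·x^5 + 8·x^4 + 9·x^3 + 6·x^2 + 9·x, leaving 8·x^4 + 7·x^3 + 2·x^2 + 11·x (coefficients mod 13)
  leading term 8·x^4: subtract (8)·f(x) = 8·x^4 + 6·x^3 + 10·x^2 + 11·x + 10, leaving x^3 + 5·x^2 + 3 (coefficients mod 13)
The degree is now < 4, so this is the remainder. Hence a · b ≡ x^3 + 5·x^2 + 3 in F_13[x]/(f).

Final answer: a · b ≡ x^3 + 5·x^2 + 3 (mod f(x))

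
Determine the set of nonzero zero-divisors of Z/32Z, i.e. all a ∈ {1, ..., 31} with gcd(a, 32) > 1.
nonzero zero-divisors of Z/32Z = {2, 4, 6, 8, 10, 12, 14, 16, 18, 20, 22, 24, 26, 28, 30}

An element a ∈ Z/32Z (with a ≠ 0) is a zero-divisor iff gcd(a, 32) > 1 (because a is a unit precisely when gcd(a, n) = 1, and in Z/nZ every nonzero, non-unit element is a zero-divisor). Scan a = 1, ..., 31 and keep those with gcd(a, 32) > 1:
  gcd(2, 32) = 2, gcd(4, 32) = 4, gcd(6, 32) = 2, gcd(8, 32) = 8, gcd(10, 32) = 2, gcd(12, 32) = 4, gcd(14, 32) = 2, gcd(16, 32) = 16, gcd(18, 32) = 2, gcd(20, 32) = 4, gcd(22, 32) = 2, gcd(24, 32) = 8, gcd(26, 32) = 2, gcd(28, 32) = 4, gcd(30, 32) = 2.
All other a ∈ {1, ..., 31} have gcd(a, 32) = 1 and are units. So the nonzero zero-divisors are exactly the 15 values of a appearing in this scan.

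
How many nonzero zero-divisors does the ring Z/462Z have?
Z/462Z has 341 nonzero zero-divisors

In Z/462Z each nonzero element is either a unit (gcd with 462 is 1) or a zero-divisor (gcd > 1). The number of units is φ(462): factorise 462 = 2 · 3 · 7 · 11, so φ(462) = (2 − 1) · (3 − 1) · (7 − 1) · (11 − 1) = 1 · 2 · 6 · 10 = 120. The nonzero elements number 462 − 1 = 461. Hence the nonzero zero-divisors number 461 − 120 = 341.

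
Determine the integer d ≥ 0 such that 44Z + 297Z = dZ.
(44, 297) = (11); d = 11

In the PID Z, (a, b) is generated by gcd(a, b). Compute gcd(297, 44) with the extended Euclidean algorithm, tracking rows (r, s, t) with s·297 + t·44 = r:
  row A: (297, 1, 0)   [1·297 + 0·44 = 297]
  row B: (44, 0, 1)   [0·297 + 1·44 = 44]
  297 = 6·44 + 33   → row C = row A − 6·row B = (33, 1, −6)   [check: 1·297 − 6·44 = 33]
  44 = 1·33 + 11   → row D = row B − 1·row C = (11, −1, 7)   [check: −1·297 + 7·44 = 11]
  33 = 3·11 + 0   → remainder 0, stop. gcd = 11 (last nonzero row D).
So gcd(44, 297) = 11, with Bézout identity −1·297 + 7·44 = 11. Containment (⊇): the Bézout identity exhibits 11 as an element of (44, 297), giving (11) ⊆ (44, 297). Containment (⊆): since 11 | 44 and 11 | 297 (44 = 11·4, 297 = 11·27), every Z-linear combination of 44 and 297 is divisible by 11, so (44, 297) ⊆ (11). Therefore (44, 297) = (11), d = 11.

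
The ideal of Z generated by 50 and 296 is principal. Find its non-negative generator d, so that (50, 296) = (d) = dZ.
In the PID Z, (a, b) is generated by gcd(a, b). Compute gcd(296, 50) with the extended Euclidean algorithm, tracking rows (r, s, t) with s·296 + t·50 = r:
  row A: (296, 1, 0)   [1·296 + 0·50 = 296]
  row B: (50, 0, 1)   [0·296 + 1·50 = 50]
  296 = 5·50 + 46   → row C = row A − 5·row B = (46, 1, −5)   [check: 1·296 − 5·50 = 46]
  50 = 1·46 + 4   → row D = row B − 1·row C = (4, −1, 6)   [check: −1·296 + 6·50 = 4]
  46 = 11·4 + 2   → row E = row C − 11·row D = (2, 12, −71)   [check: 12·296 − 71·50 = 2]
  4 = 2·2 + 0   → remainder 0, stop. gcd = 2 (last nonzero row E).
So gcd(50, 296) = 2, with Bézout identity 12·296 − 71·50 = 2. Containment (⊇): the Bézout identity exhibits 2 as an element of (50, 296), giving (2) ⊆ (50, 296). Containment (⊆): since 2 | 50 and 2 | 296 (50 = 2·25, 296 = 2·148), every Z-linear combination of 50 and 296 is divisible by 2, so (50, 296) ⊆ (2). Therefore (50, 296) = (2), d = 2.

Final answer: (50, 296) = (2); d = 2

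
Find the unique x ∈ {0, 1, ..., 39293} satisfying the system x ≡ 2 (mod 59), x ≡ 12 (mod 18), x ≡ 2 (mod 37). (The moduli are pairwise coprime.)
x ≡ 4368 (mod 39294); the representative in [0, 39294) is 4368

The moduli 59, 18, 37 are pairwise coprime, so by the CRT there is a unique solution mod 59·18·37 = 39294.
Solve by successive substitution. Start with x ≡ 2 (mod 59).
  Combine with x ≡ 12 (mod 18): write x = 2 + 59·t and require 2 + 59·t ≡ 12 (mod 18), i.e. 59·t ≡ 12 − 2 ≡ 10 (mod 18). Since 59^(−1) ≡ 11 (mod 18) (59 ≡ 5 (mod 18)), t ≡ 11·10 ≡ 2 (mod 18). So x ≡ 2 + 59·2 = 120 (mod 1062).
  Combine with x ≡ 2 (mod 37): write x = 120 + 1062·t and require 120 + 1062·t ≡ 2 (mod 37), i.e. 1062·t ≡ 2 − 120 ≡ 30 (mod 37). Since 1062^(−1) ≡ 10 (mod 37) (1062 ≡ 26 (mod 37)), t ≡ 10·30 ≡ 4 (mod 37). So x ≡ 120 + 1062·4 = 4368 (mod 39294).
Unique solution in [0, 39294): x = 4368.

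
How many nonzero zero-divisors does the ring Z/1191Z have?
Z/1191Z has 398 nonzero zero-divisors

In Z/1191Z each nonzero element is either a unit (gcd with 1191 is 1) or a zero-divisor (gcd > 1). The number of units is φ(1191): factorise 1191 = 3 · 397, so φ(1191) = (3 − 1) · (397 − 1) = 2 · 396 = 792. The nonzero elements number 1191 − 1 = 1190. Hence the nonzero zero-divisors number 1190 − 792 = 398.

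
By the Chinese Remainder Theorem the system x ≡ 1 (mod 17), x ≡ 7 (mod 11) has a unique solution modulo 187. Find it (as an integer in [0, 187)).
x ≡ 18 (mod 187); the representative in [0, 187) is 18

The moduli 17, 11 are pairwise coprime, so by the CRT there is a unique solution mod 17·11 = 187.
Solve by successive substitution. Start with x ≡ 1 (mod 17).
  Combine with x ≡ 7 (mod 11): write x = 1 + 17·t and require 1 + 17·t ≡ 7 (mod 11), i.e. 17·t ≡ 7 − 1 ≡ 6 (mod 11). Since 17^(−1) ≡ 2 (mod 11) (17 ≡ 6 (mod 11)), t ≡ 2·6 ≡ 1 (mod 11). So x ≡ 1 + 17·1 = 18 (mod 187).
Unique solution in [0, 187): x = 18.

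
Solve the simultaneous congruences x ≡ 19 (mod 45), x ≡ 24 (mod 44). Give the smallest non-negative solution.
x ≡ 244 (mod 1980); the representative in [0, 1980) is 244

The moduli 45, 44 are pairwise coprime, so by the CRT there is a unique solution mod 45·44 = 1980.
Solve by successive substitution. Start with x ≡ 19 (mod 45).
  Combine with x ≡ 24 (mod 44): write x = 19 + 45·t and require 19 + 45·t ≡ 24 (mod 44), i.e. 45·t ≡ 24 − 19 ≡ 5 (mod 44). Since 45^(−1) ≡ 1 (mod 44) (45 ≡ 1 (mod 44)), t ≡ 1·5 ≡ 5 (mod 44). So x ≡ 19 + 45·5 = 244 (mod 1980).
Unique solution in [0, 1980): x = 244.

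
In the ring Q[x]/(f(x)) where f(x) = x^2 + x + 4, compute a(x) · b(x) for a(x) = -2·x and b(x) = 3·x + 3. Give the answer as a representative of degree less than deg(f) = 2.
First multiply in Q[x] without reducing: a · b = -6·x^2 - 6·x. Now divide by f(x) = x^2 + x + 4, eliminating the leading term at each step:
  leading term -6·x^2: subtract (-6)·f(x) = -6·x^2 - 6·x - 24, leaving 24
The degree is now < 2, so this is the remainder. Hence a · b ≡ 24 in Q[x]/(f).

Final answer: a · b ≡ 24 (mod f(x))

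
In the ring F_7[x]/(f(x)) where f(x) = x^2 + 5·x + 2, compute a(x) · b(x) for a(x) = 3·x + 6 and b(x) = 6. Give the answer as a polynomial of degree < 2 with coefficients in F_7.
a · b ≡ 4·x + 1 (mod f(x))

Multiply as integer polynomials: a · b = 18·x + 36. Reducing coefficients mod 7: a · b ≡ 4·x + 1. This already has degree < 2, so no reduction by f is needed. Hence a · b ≡ 4·x + 1 in F_7[x]/(f).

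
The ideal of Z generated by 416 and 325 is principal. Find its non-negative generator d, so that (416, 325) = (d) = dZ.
(416, 325) = (13); d = 13

In the PID Z, (a, b) is generated by gcd(a, b). Compute gcd(416, 325) with the extended Euclidean algorithm, tracking rows (r, s, t) with s·416 + t·325 = r:
  row A: (416, 1, 0)   [1·416 + 0·325 = 416]
  row B: (325, 0, 1)   [0·416 + 1·325 = 325]
  416 = 1·325 + 91   → row C = row A − 1·row B = (91, 1, −1)   [check: 1·416 − 1·325 = 91]
  325 = 3·91 + 52   → row D = row B − 3·row C = (52, −3, 4)   [check: −3·416 + 4·325 = 52]
  91 = 1·52 + 39   → row E = row C − 1·row D = (39, 4, −5)   [check: 4·416 − 5·325 = 39]
  52 = 1·39 + 13   → row F = row D − 1·row E = (13, −7, 9)   [check: −7·416 + 9·325 = 13]
  39 = 3·13 + 0   → remainder 0, stop. gcd = 13 (last nonzero row F).
So gcd(416, 325) = 13, with Bézout identity −7·416 + 9·325 = 13. Containment (⊇): the Bézout identity exhibits 13 as an element of (416, 325), giving (13) ⊆ (416, 325). Containment (⊆): since 13 | 416 and 13 | 325 (416 = 13·32, 325 = 13·25), every Z-linear combination of 416 and 325 is divisible by 13, so (416, 325) ⊆ (13). Therefore (416, 325) = (13), d = 13.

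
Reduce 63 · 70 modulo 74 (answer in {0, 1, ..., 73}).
44

Both factors are already reduced mod 74. 63 · 70 = 4410. Dividing by 74: 4410 = 59·74 + 44. So (63 · 70) mod 74 = 44.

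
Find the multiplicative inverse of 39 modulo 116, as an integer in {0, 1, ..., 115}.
39^(−1) ≡ 3 (mod 116)

Apply the extended Euclidean algorithm to (116, 39), tracking rows (r, s, t) with s·116 + t·39 = r. Each division r_prev = q·r_cur + r_new produces the new row as (previous row) − q·(current row):
  row A: (116, 1, 0)   [1·116 + 0·39 = 116]
  row B: (39, 0, 1)   [0·116 + 1·39 = 39]
  116 = 2·39 + 38   → row C = row A − 2·row B = (38, 1, −2)   [check: 1·116 − 2·39 = 38]
  39 = 1·38 + 1   → row D = row B − 1·row C = (1, −1, 3)   [check: −1·116 + 3·39 = 1]
  38 = 38·1 + 0   → remainder 0, stop. gcd = 1 (last nonzero row D).
The gcd is 1, so 39 is invertible mod 116. The last nonzero row gives −1·116 + 3·39 = 1, so t = 3. So 39^(−1) ≡ 3 (mod 116). Verify: 39 · 3 = 117 ≡ 1 (mod 116). ✓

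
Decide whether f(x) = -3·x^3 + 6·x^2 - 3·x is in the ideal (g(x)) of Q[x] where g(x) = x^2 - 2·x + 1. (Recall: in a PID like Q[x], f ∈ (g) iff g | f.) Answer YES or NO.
In Q[x] the ideal (g) consists of all multiples of g, so f ∈ (g) iff g | f, i.e. iff the remainder of f on division by g is 0. Divide f by g (g is monic, so eliminate the leading term of the running remainder at each step):
  leading term -3·x^3: subtract (-3·x)·g(x) = -3·x^3 + 6·x^2 - 3·x, leaving 0
The remainder is 0, so f(x) = g(x) · h(x) with h(x) = -3·x. Hence g | f, i.e. f ∈ (g).

Final answer: YES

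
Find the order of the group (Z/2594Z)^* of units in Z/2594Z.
|(Z/2594Z)^*| = 1296

(Z/2594Z)^* consists of the classes a with gcd(a, 2594) = 1, so its order is φ(2594). φ is multiplicative, with φ(p^e) = p^e − p^(e−1). Factorise 2594 = 2 · 1297. Then
  φ(2594) = (2 − 1) · (1297 − 1) = 1 · 1296 = 1296.
Thus |(Z/2594Z)^*| = 1296.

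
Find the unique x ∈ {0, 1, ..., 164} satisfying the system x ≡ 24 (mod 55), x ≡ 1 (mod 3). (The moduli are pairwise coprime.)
The moduli 55, 3 are pairwise coprime, so by the CRT there is a unique solution mod 55·3 = 165.
Solve by successive substitution. Start with x ≡ 24 (mod 55).
  Combine with x ≡ 1 (mod 3): write x = 24 + 55·t and require 24 + 55·t ≡ 1 (mod 3), i.e. 55·t ≡ 1 − 24 ≡ 1 (mod 3). Since 55^(−1) ≡ 1 (mod 3) (55 ≡ 1 (mod 3)), t ≡ 1·1 ≡ 1 (mod 3). So x ≡ 24 + 55·1 = 79 (mod 165).
Unique solution in [0, 165): x = 79.

Final answer: x ≡ 79 (mod 165); the representative in [0, 165) is 79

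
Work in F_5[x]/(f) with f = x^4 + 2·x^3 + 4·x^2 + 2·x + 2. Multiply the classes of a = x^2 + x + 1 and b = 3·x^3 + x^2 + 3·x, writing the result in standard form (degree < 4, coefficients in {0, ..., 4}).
Multiply as integer polynomials: a · b = 3·x^5 + 4·x^4 + 7·x^3 + 4·x^2 + 3·x. Reducing coefficients mod 5: a · b ≡ 3·x^5 + 4·x^4 + 2·x^3 + 4·x^2 + 3·x. Now divide by f(x) = x^4 + 2·x^3 + 4·x^2 + 2·x + 2 in F_5[x], eliminating the leading term at each step:
  leading term 3·x^5: subtract (3·x)·f(x) = 3·x^5 + x^4 + 2·x^3 + x^2 + x, leaving 3·x^4 + 3·x^2 + 2·x (coefficients mod 5)
  leading term 3·x^4: subtract (3)·f(x) = 3·x^4 + x^3 + 2·x^2 + x + 1, leaving 4·x^3 + x^2 + x + 4 (coefficients mod 5)
The degree is now < 4, so this is the remainder. Hence a · b ≡ 4·x^3 + x^2 + x + 4 in F_5[x]/(f).

Final answer: a · b ≡ 4·x^3 + x^2 + x + 4 (mod f(x))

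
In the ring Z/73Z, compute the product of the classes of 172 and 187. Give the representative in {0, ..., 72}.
Reduce the factors first: 172 ≡ 26, 187 ≡ 41 (mod 73), so 172 · 187 ≡ 26 · 41 (mod 73). 26 · 41 = 1066. Dividing by 73: 1066 = 14·73 + 44. So (172 · 187) mod 73 = 44.

Final answer: 44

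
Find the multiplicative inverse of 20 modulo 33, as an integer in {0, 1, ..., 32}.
20^(−1) ≡ 5 (mod 33)

Apply the extended Euclidean algorithm to (33, 20), tracking rows (r, s, t) with s·33 + t·20 = r. Each division r_prev = q·r_cur + r_new produces the new row as (previous row) − q·(current row):
  row A: (33, 1, 0)   [1·33 + 0·20 = 33]
  row B: (20, 0, 1)   [0·33 + 1·20 = 20]
  33 = 1·20 + 13   → row C = row A − 1·row B = (13, 1, −1)   [check: 1·33 − 1·20 = 13]
  20 = 1·13 + 7   → row D = row B − 1·row C = (7, −1, 2)   [check: −1·33 + 2·20 = 7]
  13 = 1·7 + 6   → row E = row C − 1·row D = (6, 2, −3)   [check: 2·33 − 3·20 = 6]
  7 = 1·6 + 1   → row F = row D − 1·row E = (1, −3, 5)   [check: −3·33 + 5·20 = 1]
  6 = 6·1 + 0   → remainder 0, stop. gcd = 1 (last nonzero row F).
The gcd is 1, so 20 is invertible mod 33. The last nonzero row gives −3·33 + 5·20 = 1, so t = 5. So 20^(−1) ≡ 5 (mod 33). Verify: 20 · 5 = 100 ≡ 1 (mod 33). ✓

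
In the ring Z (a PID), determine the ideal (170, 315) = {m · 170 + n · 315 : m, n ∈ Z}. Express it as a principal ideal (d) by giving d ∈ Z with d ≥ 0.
(170, 315) = (5); d = 5

In the PID Z, (a, b) is generated by gcd(a, b). Compute gcd(315, 170) with the extended Euclidean algorithm, tracking rows (r, s, t) with s·315 + t·170 = r:
  row A: (315, 1, 0)   [1·315 + 0·170 = 315]
  row B: (170, 0, 1)   [0·315 + 1·170 = 170]
  315 = 1·170 + 145   → row C = row A − 1·row B = (145, 1, −1)   [check: 1·315 − 1·170 = 145]
  170 = 1·145 + 25   → row D = row B − 1·row C = (25, −1, 2)   [check: −1·315 + 2·170 = 25]
  145 = 5·25 + 20   → row E = row C − 5·row D = (20, 6, −11)   [check: 6·315 − 11·170 = 20]
  25 = 1·20 + 5   → row F = row D − 1·row E = (5, −7, 13)   [check: −7·315 + 13·170 = 5]
  20 = 4·5 + 0   → remainder 0, stop. gcd = 5 (last nonzero row F).
So gcd(170, 315) = 5, with Bézout identity −7·315 + 13·170 = 5. Containment (⊇): the Bézout identity exhibits 5 as an element of (170, 315), giving (5) ⊆ (170, 315). Containment (⊆): since 5 | 170 and 5 | 315 (170 = 5·34, 315 = 5·63), every Z-linear combination of 170 and 315 is divisible by 5, so (170, 315) ⊆ (5). Therefore (170, 315) = (5), d = 5.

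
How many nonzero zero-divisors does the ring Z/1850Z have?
Z/1850Z has 1129 nonzero zero-divisors

In Z/1850Z each nonzero element is either a unit (gcd with 1850 is 1) or a zero-divisor (gcd > 1). The number of units is φ(1850): factorise 1850 = 2 · 5^2 · 37, so φ(1850) = (2 − 1) · (5^2 − 5^1) · (37 − 1) = 1 · 20 · 36 = 720. The nonzero elements number 1850 − 1 = 1849. Hence the nonzero zero-divisors number 1849 − 720 = 1129.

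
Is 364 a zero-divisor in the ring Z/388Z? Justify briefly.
gcd(364, 388) = 4 > 1, so 364 is not a unit in Z/388Z. In Z/nZ every nonzero non-unit is a zero-divisor: explicitly, take b = 388/gcd = 97 ≠ 0 (mod 388); then 364·97 = 35308 = 91·388, i.e. 364·97 ≡ 0 (mod 388). So 364 is a zero-divisor.

Final answer: YES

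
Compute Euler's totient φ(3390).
φ(3390) = 896

φ is multiplicative, with φ(p^e) = p^e − p^(e−1). Factorise 3390 = 2 · 3 · 5 · 113. Then
  φ(3390) = (2 − 1) · (3 − 1) · (5 − 1) · (113 − 1) = 1 · 2 · 4 · 112 = 896.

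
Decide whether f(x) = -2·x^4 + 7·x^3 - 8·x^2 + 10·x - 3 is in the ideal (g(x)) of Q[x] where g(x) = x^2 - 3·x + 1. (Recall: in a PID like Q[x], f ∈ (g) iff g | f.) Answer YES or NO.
YES

In Q[x] the ideal (g) consists of all multiples of g, so f ∈ (g) iff g | f, i.e. iff the remainder of f on division by g is 0. Divide f by g (g is monic, so eliminate the leading term of the running remainder at each step):
  leading term -2·x^4: subtract (-2·x^2)·g(x) = -2·x^4 + 6·x^3 - 2·x^2, leaving x^3 - 6·x^2 + 10·x - 3
  leading term x^3: subtract (x)·g(x) = x^3 - 3·x^2 + x, leaving -3·x^2 + 9·x - 3
  leading term -3·x^2: subtract (-3)·g(x) = -3·x^2 + 9·x - 3, leaving 0
The remainder is 0, so f(x) = g(x) · h(x) with h(x) = -2·x^2 + x - 3. Hence g | f, i.e. f ∈ (g).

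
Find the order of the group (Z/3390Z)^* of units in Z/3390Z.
|(Z/3390Z)^*| = 896

(Z/3390Z)^* consists of the classes a with gcd(a, 3390) = 1, so its order is φ(3390). φ is multiplicative, with φ(p^e) = p^e − p^(e−1). Factorise 3390 = 2 · 3 · 5 · 113. Then
  φ(3390) = (2 − 1) · (3 − 1) · (5 − 1) · (113 − 1) = 1 · 2 · 4 · 112 = 896.
Thus |(Z/3390Z)^*| = 896.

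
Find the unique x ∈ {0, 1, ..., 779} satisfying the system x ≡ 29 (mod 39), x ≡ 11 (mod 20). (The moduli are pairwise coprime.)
The moduli 39, 20 are pairwise coprime, so by the CRT there is a unique solution mod 39·20 = 780.
Solve by successive substitution. Start with x ≡ 29 (mod 39).
  Combine with x ≡ 11 (mod 20): write x = 29 + 39·t and require 29 + 39·t ≡ 11 (mod 20), i.e. 39·t ≡ 11 − 29 ≡ 2 (mod 20). Since 39^(−1) ≡ 19 (mod 20) (39 ≡ 19 (mod 20)), t ≡ 19·2 ≡ 18 (mod 20). So x ≡ 29 + 39·18 = 731 (mod 780).
Unique solution in [0, 780): x = 731.

Final answer: x ≡ 731 (mod 780); the representative in [0, 780) is 731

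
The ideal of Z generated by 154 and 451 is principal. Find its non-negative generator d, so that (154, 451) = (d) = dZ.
In the PID Z, (a, b) is generated by gcd(a, b). Compute gcd(451, 154) with the extended Euclidean algorithm, tracking rows (r, s, t) with s·451 + t·154 = r:
  row A: (451, 1, 0)   [1·451 + 0·154 = 451]
  row B: (154, 0, 1)   [0·451 + 1·154 = 154]
  451 = 2·154 + 143   → row C = row A − 2·row B = (143, 1, −2)   [check: 1·451 − 2·154 = 143]
  154 = 1·143 + 11   → row D = row B − 1·row C = (11, −1, 3)   [check: −1·451 + 3·154 = 11]
  143 = 13·11 + 0   → remainder 0, stop. gcd = 11 (last nonzero row D).
So gcd(154, 451) = 11, with Bézout identity −1·451 + 3·154 = 11. Containment (⊇): the Bézout identity exhibits 11 as an element of (154, 451), giving (11) ⊆ (154, 451). Containment (⊆): since 11 | 154 and 11 | 451 (154 = 11·14, 451 = 11·41), every Z-linear combination of 154 and 451 is divisible by 11, so (154, 451) ⊆ (11). Therefore (154, 451) = (11), d = 11.

Final answer: (154, 451) = (11); d = 11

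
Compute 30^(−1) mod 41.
Apply the extended Euclidean algorithm to (41, 30), tracking rows (r, s, t) with s·41 + t·30 = r. Each division r_prev = q·r_cur + r_new produces the new row as (previous row) − q·(current row):
  row A: (41, 1, 0)   [1·41 + 0·30 = 41]
  row B: (30, 0, 1)   [0·41 + 1·30 = 30]
  41 = 1·30 + 11   → row C = row A − 1·row B = (11, 1, −1)   [check: 1·41 − 1·30 = 11]
  30 = 2·11 + 8   → row D = row B − 2·row C = (8, −2, 3)   [check: −2·41 + 3·30 = 8]
  11 = 1·8 + 3   → row E = row C − 1·row D = (3, 3, −4)   [check: 3·41 − 4·30 = 3]
  8 = 2·3 + 2   → row F = row D − 2·row E = (2, −8, 11)   [check: −8·41 + 11·30 = 2]
  3 = 1·2 + 1   → row G = row E − 1·row F = (1, 11, −15)   [check: 11·41 − 15·30 = 1]
  2 = 2·1 + 0   → remainder 0, stop. gcd = 1 (last nonzero row G).
The gcd is 1, so 30 is invertible mod 41. The last nonzero row gives 11·41 − 15·30 = 1, so t = −15. So 30^(−1) ≡ −15 ≡ 26 (mod 41). Verify: 30 · 26 = 780 ≡ 1 (mod 41). ✓

Final answer: 30^(−1) ≡ 26 (mod 41)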